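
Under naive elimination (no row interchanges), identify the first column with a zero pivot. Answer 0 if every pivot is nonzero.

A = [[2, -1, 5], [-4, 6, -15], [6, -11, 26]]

first zero-pivot column = 0

Naive forward elimination:
R2 <- R2 - (-2)*R1:  [  0   4  -5 ]
R3 <- R3 - (3)*R1:  [  0  -8  11 ]
R3 <- R3 - (-2)*R2:  [ 0  0  1 ]
All pivots nonzero; naive elimination completes without hitting a zero pivot.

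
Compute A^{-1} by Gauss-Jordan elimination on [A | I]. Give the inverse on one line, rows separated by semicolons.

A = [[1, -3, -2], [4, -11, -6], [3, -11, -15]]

inverse = [-99/5 23/5 4/5; -42/5 9/5 2/5; 11/5 -2/5 -1/5]

Gauss-Jordan on [A | I]:
R2 <- R2 - (4)*R1:  [  0   1   2  |  -4   1   0 ]
R3 <- R3 - (3)*R1:  [  0  -2  -9  |  -3   0   1 ]
R1 <- R1 - (-3)*R2:  [   1    0    4  |  -11    3    0 ]
R3 <- R3 - (-2)*R2:  [   0    0   -5  |  -11    2    1 ]
R3 <- (1/-5)*R3:  [    0     0     1  |  11/5  -2/5  -1/5 ]
R1 <- R1 - (4)*R3:  [     1      0      0  |  -99/5   23/5    4/5 ]
R2 <- R2 - (2)*R3:  [     0      1      0  |  -42/5    9/5    2/5 ]
Right block of [I | A^{-1}] is the inverse:
[ -99/5  23/5   4/5 ]
[ -42/5   9/5   2/5 ]
[  11/5  -2/5  -1/5 ]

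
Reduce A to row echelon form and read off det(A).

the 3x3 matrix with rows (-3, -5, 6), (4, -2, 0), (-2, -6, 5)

Forward elimination:
R2 <- R2 - (-4/3)*R1:  [     0  -26/3      8 ]
R3 <- R3 - (2/3)*R1:  [    0  -8/3     1 ]
R3 <- R3 - (4/13)*R2:  [      0       0  -19/13 ]
Upper-triangular form:
[ -3     -5       6 ]
[  0  -26/3       8 ]
[  0      0  -19/13 ]
det(A) = (-1)^0 * (-3) * (-26/3) * (-19/13) = -38  (0 row swaps -> sign +1)

det(A) = -38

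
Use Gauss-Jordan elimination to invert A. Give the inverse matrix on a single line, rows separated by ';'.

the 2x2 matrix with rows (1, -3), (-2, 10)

inverse = [5/2 3/4; 1/2 1/4]

Gauss-Jordan on [A | I]:
R2 <- R2 - (-2)*R1:  [ 0  4  |  2  1 ]
R2 <- (1/4)*R2:  [   0    1  |  1/2  1/4 ]
R1 <- R1 - (-3)*R2:  [   1    0  |  5/2  3/4 ]
Right block of [I | A^{-1}] is the inverse:
[ 5/2  3/4 ]
[ 1/2  1/4 ]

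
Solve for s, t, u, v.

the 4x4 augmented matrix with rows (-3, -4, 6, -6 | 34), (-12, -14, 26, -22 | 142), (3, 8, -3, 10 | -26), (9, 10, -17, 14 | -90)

(0, 2, 4, -3)

Forward elimination on [A|b]:
R2 <- R2 - (4)*R1:  [ 0  2  2  2  6 ]
R3 <- R3 - (-1)*R1:  [ 0  4  3  4  8 ]
R4 <- R4 - (-3)*R1:  [  0  -2   1  -4  12 ]
R3 <- R3 - (2)*R2:  [  0   0  -1   0  -4 ]
R4 <- R4 - (-1)*R2:  [  0   0   3  -2  18 ]
R4 <- R4 - (-3)*R3:  [  0   0   0  -2   6 ]
Row echelon form:
[ -3  -4   6  -6  |  34 ]
[  0   2   2   2  |   6 ]
[  0   0  -1   0  |  -4 ]
[  0   0   0  -2  |   6 ]
Back-substitution:
v = (6) / -2 = -3
u = (-4) / -1 = 4
t = (6 - (2)*(4) - (2)*(-3)) / 2 = 2
s = (34 - (-4)*(2) - (6)*(4) - (-6)*(-3)) / -3 = 0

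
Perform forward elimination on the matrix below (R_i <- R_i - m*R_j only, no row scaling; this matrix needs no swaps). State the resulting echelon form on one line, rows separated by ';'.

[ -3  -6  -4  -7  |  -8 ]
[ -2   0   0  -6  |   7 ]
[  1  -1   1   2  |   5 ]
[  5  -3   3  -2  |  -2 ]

REF = [-3 -6 -4 -7 -8; 0 4 8/3 -4/3 37/3; 0 0 5/3 -4/3 139/12; 0 0 0 -14 -10]

Forward elimination:
R2 <- R2 - (2/3)*R1:  [    0     4   8/3  -4/3  37/3 ]
R3 <- R3 - (-1/3)*R1:  [    0    -3  -1/3  -1/3   7/3 ]
R4 <- R4 - (-5/3)*R1:  [     0    -13  -11/3  -41/3  -46/3 ]
R3 <- R3 - (-3/4)*R2:  [      0       0     5/3    -4/3  139/12 ]
R4 <- R4 - (-13/4)*R2:  [    0     0     5   -18  99/4 ]
R4 <- R4 - (3)*R3:  [   0    0    0  -14  -10 ]
Row echelon form:
[ -3  -6   -4    -7  |      -8 ]
[  0   4  8/3  -4/3  |    37/3 ]
[  0   0  5/3  -4/3  |  139/12 ]
[  0   0    0   -14  |     -10 ]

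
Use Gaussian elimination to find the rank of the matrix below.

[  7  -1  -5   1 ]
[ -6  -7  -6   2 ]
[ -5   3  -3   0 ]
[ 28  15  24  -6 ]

rank(A) = 3

Row reduction:
R2 <- R2 - (-6/7)*R1:  [     0  -55/7  -72/7   20/7 ]
R3 <- R3 - (-5/7)*R1:  [     0   16/7  -46/7    5/7 ]
R4 <- R4 - (4)*R1:  [   0   19   44  -10 ]
R3 <- R3 - (-16/55)*R2:  [       0        0  -526/55    17/11 ]
R4 <- R4 - (-133/55)*R2:  [       0        0  1052/55   -34/11 ]
R4 <- R4 - (-2)*R3:  [ 0  0  0  0 ]
Row echelon form:
[ 7     -1       -5      1 ]
[ 0  -55/7    -72/7   20/7 ]
[ 0      0  -526/55  17/11 ]
[ 0      0        0      0 ]
Nonzero rows / pivot columns: 3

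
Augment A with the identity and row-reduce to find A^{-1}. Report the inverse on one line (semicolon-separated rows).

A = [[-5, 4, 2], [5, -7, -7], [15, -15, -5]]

inverse = [-7/9 -1/9 -7/45; -8/9 -1/18 -5/18; 1/3 -1/6 1/6]

Gauss-Jordan on [A | I]:
R1 <- (1/-5)*R1:  [    1  -4/5  -2/5  |  -1/5     0     0 ]
R2 <- R2 - (5)*R1:  [  0  -3  -5  |   1   1   0 ]
R3 <- R3 - (15)*R1:  [  0  -3   1  |   3   0   1 ]
R2 <- (1/-3)*R2:  [    0     1   5/3  |  -1/3  -1/3     0 ]
R1 <- R1 - (-4/5)*R2:  [     1      0  14/15  |  -7/15  -4/15      0 ]
R3 <- R3 - (-3)*R2:  [  0   0   6  |   2  -1   1 ]
R3 <- (1/6)*R3:  [    0     0     1  |   1/3  -1/6   1/6 ]
R1 <- R1 - (14/15)*R3:  [     1      0      0  |   -7/9   -1/9  -7/45 ]
R2 <- R2 - (5/3)*R3:  [     0      1      0  |   -8/9  -1/18  -5/18 ]
Right block of [I | A^{-1}] is the inverse:
[ -7/9   -1/9  -7/45 ]
[ -8/9  -1/18  -5/18 ]
[  1/3   -1/6    1/6 ]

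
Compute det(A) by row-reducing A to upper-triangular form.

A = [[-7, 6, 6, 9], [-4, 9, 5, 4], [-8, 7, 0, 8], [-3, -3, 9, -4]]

det(A) = -3125

Forward elimination:
R2 <- R2 - (4/7)*R1:  [    0  39/7  11/7  -8/7 ]
R3 <- R3 - (8/7)*R1:  [     0    1/7  -48/7  -16/7 ]
R4 <- R4 - (3/7)*R1:  [     0  -39/7   45/7  -55/7 ]
R3 <- R3 - (1/39)*R2:  [       0        0  -269/39   -88/39 ]
R4 <- R4 - (-1)*R2:  [  0   0   8  -9 ]
R4 <- R4 - (-312/269)*R3:  [         0          0          0  -3125/269 ]
Upper-triangular form:
[ -7     6        6          9 ]
[  0  39/7     11/7       -8/7 ]
[  0     0  -269/39     -88/39 ]
[  0     0        0  -3125/269 ]
det(A) = (-1)^0 * (-7) * (39/7) * (-269/39) * (-3125/269) = -3125  (0 row swaps -> sign +1)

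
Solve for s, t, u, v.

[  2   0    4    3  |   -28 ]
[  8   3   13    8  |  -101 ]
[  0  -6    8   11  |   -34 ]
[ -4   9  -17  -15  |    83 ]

(-5, -2, -3, -2)

Forward elimination on [A|b]:
R2 <- R2 - (4)*R1:  [  0   3  -3  -4  11 ]
R4 <- R4 - (-2)*R1:  [  0   9  -9  -9  27 ]
R3 <- R3 - (-2)*R2:  [   0    0    2    3  -12 ]
R4 <- R4 - (3)*R2:  [  0   0   0   3  -6 ]
Row echelon form:
[ 2  0   4   3  |  -28 ]
[ 0  3  -3  -4  |   11 ]
[ 0  0   2   3  |  -12 ]
[ 0  0   0   3  |   -6 ]
Back-substitution:
v = (-6) / 3 = -2
u = (-12 - (3)*(-2)) / 2 = -3
t = (11 - (-3)*(-3) - (-4)*(-2)) / 3 = -2
s = (-28 - (4)*(-3) - (3)*(-2)) / 2 = -5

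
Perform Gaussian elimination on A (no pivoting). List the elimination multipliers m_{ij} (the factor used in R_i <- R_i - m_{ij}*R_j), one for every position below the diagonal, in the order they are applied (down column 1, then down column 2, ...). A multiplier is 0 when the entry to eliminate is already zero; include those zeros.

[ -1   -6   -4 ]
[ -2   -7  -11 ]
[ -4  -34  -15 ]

multipliers: 2, 4, -2

Forward elimination:
R2 <- R2 - (2)*R1:  [  0   5  -3 ]
R3 <- R3 - (4)*R1:  [   0  -10    1 ]
R3 <- R3 - (-2)*R2:  [  0   0  -5 ]
Multipliers (in order of application): m_{21} = 2, m_{31} = 4, m_{32} = -2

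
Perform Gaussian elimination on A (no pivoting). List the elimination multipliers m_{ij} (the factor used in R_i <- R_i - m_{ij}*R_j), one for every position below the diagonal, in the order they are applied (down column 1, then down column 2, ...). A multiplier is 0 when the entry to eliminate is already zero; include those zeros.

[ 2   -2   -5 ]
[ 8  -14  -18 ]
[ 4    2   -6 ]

Forward elimination:
R2 <- R2 - (4)*R1:  [  0  -6   2 ]
R3 <- R3 - (2)*R1:  [ 0  6  4 ]
R3 <- R3 - (-1)*R2:  [ 0  0  6 ]
Multipliers (in order of application): m_{21} = 4, m_{31} = 2, m_{32} = -1

multipliers: 4, 2, -1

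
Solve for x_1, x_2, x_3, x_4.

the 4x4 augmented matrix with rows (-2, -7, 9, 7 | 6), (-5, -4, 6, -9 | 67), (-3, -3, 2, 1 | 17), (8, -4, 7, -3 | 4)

(-3, -4, 0, -4)

Forward elimination on [A|b]:
R2 <- R2 - (5/2)*R1:  [     0   27/2  -33/2  -53/2     52 ]
R3 <- R3 - (3/2)*R1:  [     0   15/2  -23/2  -19/2      8 ]
R4 <- R4 - (-4)*R1:  [   0  -32   43   25   28 ]
R3 <- R3 - (5/9)*R2:  [      0       0    -7/3    47/9  -188/9 ]
R4 <- R4 - (-64/27)*R2:  [        0         0      35/9  -1021/27   4084/27 ]
R4 <- R4 - (-5/3)*R3:  [      0       0       0  -262/9  1048/9 ]
Row echelon form:
[ -2    -7      9       7  |       6 ]
[  0  27/2  -33/2   -53/2  |      52 ]
[  0     0   -7/3    47/9  |  -188/9 ]
[  0     0      0  -262/9  |  1048/9 ]
Back-substitution:
x_4 = (1048/9) / (-262/9) = -4
x_3 = (-188/9 - (47/9)*(-4)) / (-7/3) = 0
x_2 = (52 - (-33/2)*(0) - (-53/2)*(-4)) / (27/2) = -4
x_1 = (6 - (-7)*(-4) - (9)*(0) - (7)*(-4)) / -2 = -3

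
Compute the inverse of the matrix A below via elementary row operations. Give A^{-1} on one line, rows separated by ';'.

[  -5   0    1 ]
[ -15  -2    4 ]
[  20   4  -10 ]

Gauss-Jordan on [A | I]:
R1 <- (1/-5)*R1:  [    1     0  -1/5  |  -1/5     0     0 ]
R2 <- R2 - (-15)*R1:  [  0  -2   1  |  -3   1   0 ]
R3 <- R3 - (20)*R1:  [  0   4  -6  |   4   0   1 ]
R2 <- (1/-2)*R2:  [    0     1  -1/2  |   3/2  -1/2     0 ]
R3 <- R3 - (4)*R2:  [  0   0  -4  |  -2   2   1 ]
R3 <- (1/-4)*R3:  [    0     0     1  |   1/2  -1/2  -1/4 ]
R1 <- R1 - (-1/5)*R3:  [     1      0      0  |  -1/10  -1/10  -1/20 ]
R2 <- R2 - (-1/2)*R3:  [    0     1     0  |   7/4  -3/4  -1/8 ]
Right block of [I | A^{-1}] is the inverse:
[ -1/10  -1/10  -1/20 ]
[   7/4   -3/4   -1/8 ]
[   1/2   -1/2   -1/4 ]

inverse = [-1/10 -1/10 -1/20; 7/4 -3/4 -1/8; 1/2 -1/2 -1/4]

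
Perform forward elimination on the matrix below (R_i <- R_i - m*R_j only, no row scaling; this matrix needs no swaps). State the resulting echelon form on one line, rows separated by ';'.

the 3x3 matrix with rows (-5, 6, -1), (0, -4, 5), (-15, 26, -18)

REF = [-5 6 -1; 0 -4 5; 0 0 -5]

Forward elimination:
R3 <- R3 - (3)*R1:  [   0    8  -15 ]
R3 <- R3 - (-2)*R2:  [  0   0  -5 ]
Row echelon form:
[ -5   6  -1 ]
[  0  -4   5 ]
[  0   0  -5 ]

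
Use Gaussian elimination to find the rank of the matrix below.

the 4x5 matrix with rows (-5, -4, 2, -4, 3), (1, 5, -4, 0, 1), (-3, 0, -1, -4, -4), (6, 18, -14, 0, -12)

Row reduction:
R2 <- R2 - (-1/5)*R1:  [     0   21/5  -18/5   -4/5    8/5 ]
R3 <- R3 - (3/5)*R1:  [     0   12/5  -11/5   -8/5  -29/5 ]
R4 <- R4 - (-6/5)*R1:  [     0   66/5  -58/5  -24/5  -42/5 ]
R3 <- R3 - (4/7)*R2:  [     0      0   -1/7   -8/7  -47/7 ]
R4 <- R4 - (22/7)*R2:  [     0      0   -2/7  -16/7  -94/7 ]
R4 <- R4 - (2)*R3:  [ 0  0  0  0  0 ]
Row echelon form:
[ -5    -4      2    -4      3 ]
[  0  21/5  -18/5  -4/5    8/5 ]
[  0     0   -1/7  -8/7  -47/7 ]
[  0     0      0     0      0 ]
Nonzero rows / pivot columns: 3

rank(A) = 3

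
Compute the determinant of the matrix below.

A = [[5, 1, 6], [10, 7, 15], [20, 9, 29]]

det(A) = 50

Forward elimination:
R2 <- R2 - (2)*R1:  [ 0  5  3 ]
R3 <- R3 - (4)*R1:  [ 0  5  5 ]
R3 <- R3 - (1)*R2:  [ 0  0  2 ]
Upper-triangular form:
[ 5  1  6 ]
[ 0  5  3 ]
[ 0  0  2 ]
det(A) = (-1)^0 * (5) * (5) * (2) = 50  (0 row swaps -> sign +1)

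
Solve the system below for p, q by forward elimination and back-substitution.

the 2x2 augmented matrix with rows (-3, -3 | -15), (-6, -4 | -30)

(5, 0)

Forward elimination on [A|b]:
R2 <- R2 - (2)*R1:  [ 0  2  0 ]
Row echelon form:
[ -3  -3  |  -15 ]
[  0   2  |    0 ]
Back-substitution:
q = (0) / 2 = 0
p = (-15 - (-3)*(0)) / -3 = 5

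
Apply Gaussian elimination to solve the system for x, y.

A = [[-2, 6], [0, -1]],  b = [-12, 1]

(3, -1)

Forward elimination on [A|b]:
Row echelon form:
[ -2   6  |  -12 ]
[  0  -1  |    1 ]
Back-substitution:
y = (1) / -1 = -1
x = (-12 - (6)*(-1)) / -2 = 3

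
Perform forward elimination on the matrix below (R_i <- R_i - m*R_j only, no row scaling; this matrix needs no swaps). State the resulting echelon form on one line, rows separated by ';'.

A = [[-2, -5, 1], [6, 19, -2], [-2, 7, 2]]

Forward elimination:
R2 <- R2 - (-3)*R1:  [ 0  4  1 ]
R3 <- R3 - (1)*R1:  [  0  12   1 ]
R3 <- R3 - (3)*R2:  [  0   0  -2 ]
Row echelon form:
[ -2  -5   1 ]
[  0   4   1 ]
[  0   0  -2 ]

REF = [-2 -5 1; 0 4 1; 0 0 -2]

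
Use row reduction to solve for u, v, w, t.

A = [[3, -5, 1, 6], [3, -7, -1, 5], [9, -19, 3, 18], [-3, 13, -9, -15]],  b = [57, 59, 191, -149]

Forward elimination on [A|b]:
R2 <- R2 - (1)*R1:  [  0  -2  -2  -1   2 ]
R3 <- R3 - (3)*R1:  [  0  -4   0   0  20 ]
R4 <- R4 - (-1)*R1:  [   0    8   -8   -9  -92 ]
R3 <- R3 - (2)*R2:  [  0   0   4   2  16 ]
R4 <- R4 - (-4)*R2:  [   0    0  -16  -13  -84 ]
R4 <- R4 - (-4)*R3:  [   0    0    0   -5  -20 ]
Row echelon form:
[ 3  -5   1   6  |   57 ]
[ 0  -2  -2  -1  |    2 ]
[ 0   0   4   2  |   16 ]
[ 0   0   0  -5  |  -20 ]
Back-substitution:
t = (-20) / -5 = 4
w = (16 - (2)*(4)) / 4 = 2
v = (2 - (-2)*(2) - (-1)*(4)) / -2 = -5
u = (57 - (-5)*(-5) - (1)*(2) - (6)*(4)) / 3 = 2

(2, -5, 2, 4)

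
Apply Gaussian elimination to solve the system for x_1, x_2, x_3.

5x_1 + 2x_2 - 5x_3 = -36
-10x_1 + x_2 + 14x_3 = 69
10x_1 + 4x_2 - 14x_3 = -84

(-3, -3, 3)

Forward elimination on [A|b]:
R2 <- R2 - (-2)*R1:  [  0   5   4  -3 ]
R3 <- R3 - (2)*R1:  [   0    0   -4  -12 ]
Row echelon form:
[ 5  2  -5  |  -36 ]
[ 0  5   4  |   -3 ]
[ 0  0  -4  |  -12 ]
Back-substitution:
x_3 = (-12) / -4 = 3
x_2 = (-3 - (4)*(3)) / 5 = -3
x_1 = (-36 - (2)*(-3) - (-5)*(3)) / 5 = -3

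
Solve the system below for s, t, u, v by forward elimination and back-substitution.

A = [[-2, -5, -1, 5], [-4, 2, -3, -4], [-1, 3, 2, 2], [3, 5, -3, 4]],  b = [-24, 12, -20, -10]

(3, -1, -2, -5)

Forward elimination on [A|b]:
R2 <- R2 - (2)*R1:  [   0   12   -1  -14   60 ]
R3 <- R3 - (1/2)*R1:  [    0  11/2   5/2  -1/2    -8 ]
R4 <- R4 - (-3/2)*R1:  [    0  -5/2  -9/2  23/2   -46 ]
R3 <- R3 - (11/24)*R2:  [     0      0  71/24  71/12  -71/2 ]
R4 <- R4 - (-5/24)*R2:  [       0        0  -113/24   103/12    -67/2 ]
R4 <- R4 - (-113/71)*R3:  [   0    0    0   18  -90 ]
Row echelon form:
[ -2  -5     -1      5  |    -24 ]
[  0  12     -1    -14  |     60 ]
[  0   0  71/24  71/12  |  -71/2 ]
[  0   0      0     18  |    -90 ]
Back-substitution:
v = (-90) / 18 = -5
u = (-71/2 - (71/12)*(-5)) / (71/24) = -2
t = (60 - (-1)*(-2) - (-14)*(-5)) / 12 = -1
s = (-24 - (-5)*(-1) - (-1)*(-2) - (5)*(-5)) / -2 = 3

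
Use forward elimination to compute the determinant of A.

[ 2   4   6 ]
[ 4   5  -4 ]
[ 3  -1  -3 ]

Forward elimination:
R2 <- R2 - (2)*R1:  [   0   -3  -16 ]
R3 <- R3 - (3/2)*R1:  [   0   -7  -12 ]
R3 <- R3 - (7/3)*R2:  [    0     0  76/3 ]
Upper-triangular form:
[ 2   4     6 ]
[ 0  -3   -16 ]
[ 0   0  76/3 ]
det(A) = (-1)^0 * (2) * (-3) * (76/3) = -152  (0 row swaps -> sign +1)

det(A) = -152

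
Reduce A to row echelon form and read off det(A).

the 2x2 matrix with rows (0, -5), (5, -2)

det(A) = 25

Forward elimination:
R1 <-> R2   (pivot in column 1 was zero)
[ 5  -2 ]
[ 0  -5 ]
Upper-triangular form:
[ 5  -2 ]
[ 0  -5 ]
det(A) = (-1)^1 * (5) * (-5) = 25  (1 row swap -> sign -1)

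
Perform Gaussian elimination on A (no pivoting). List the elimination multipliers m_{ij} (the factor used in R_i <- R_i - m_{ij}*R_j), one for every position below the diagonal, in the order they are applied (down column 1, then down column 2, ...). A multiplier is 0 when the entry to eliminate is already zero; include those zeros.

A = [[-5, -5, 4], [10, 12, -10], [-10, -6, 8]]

multipliers: -2, 2, 2

Forward elimination:
R2 <- R2 - (-2)*R1:  [  0   2  -2 ]
R3 <- R3 - (2)*R1:  [ 0  4  0 ]
R3 <- R3 - (2)*R2:  [ 0  0  4 ]
Multipliers (in order of application): m_{21} = -2, m_{31} = 2, m_{32} = 2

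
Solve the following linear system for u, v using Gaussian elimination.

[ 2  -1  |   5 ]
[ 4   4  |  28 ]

Forward elimination on [A|b]:
R2 <- R2 - (2)*R1:  [  0   6  18 ]
Row echelon form:
[ 2  -1  |   5 ]
[ 0   6  |  18 ]
Back-substitution:
v = (18) / 6 = 3
u = (5 - (-1)*(3)) / 2 = 4

(4, 3)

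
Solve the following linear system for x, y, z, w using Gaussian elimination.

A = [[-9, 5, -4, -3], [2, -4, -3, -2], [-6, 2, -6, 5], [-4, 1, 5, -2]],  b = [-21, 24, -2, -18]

(1, -4, -2, 0)

Forward elimination on [A|b]:
R2 <- R2 - (-2/9)*R1:  [     0  -26/9  -35/9   -8/3   58/3 ]
R3 <- R3 - (2/3)*R1:  [     0   -4/3  -10/3      7     12 ]
R4 <- R4 - (4/9)*R1:  [     0  -11/9   61/9   -2/3  -26/3 ]
R3 <- R3 - (6/13)*R2:  [      0       0  -20/13  107/13   40/13 ]
R4 <- R4 - (11/26)*R2:  [       0        0   219/26     6/13  -219/13 ]
R4 <- R4 - (-219/40)*R3:  [       0        0        0  1821/40        0 ]
Row echelon form:
[ -9      5      -4       -3  |    -21 ]
[  0  -26/9   -35/9     -8/3  |   58/3 ]
[  0      0  -20/13   107/13  |  40/13 ]
[  0      0       0  1821/40  |      0 ]
Back-substitution:
w = (0) / (1821/40) = 0
z = (40/13 - (107/13)*(0)) / (-20/13) = -2
y = (58/3 - (-35/9)*(-2) - (-8/3)*(0)) / (-26/9) = -4
x = (-21 - (5)*(-4) - (-4)*(-2) - (-3)*(0)) / -9 = 1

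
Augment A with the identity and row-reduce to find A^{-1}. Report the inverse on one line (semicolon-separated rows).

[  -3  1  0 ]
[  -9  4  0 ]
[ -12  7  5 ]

inverse = [-4/3 1/3 0; -3 1 0; 1 -3/5 1/5]

Gauss-Jordan on [A | I]:
R1 <- (1/-3)*R1:  [    1  -1/3     0  |  -1/3     0     0 ]
R2 <- R2 - (-9)*R1:  [  0   1   0  |  -3   1   0 ]
R3 <- R3 - (-12)*R1:  [  0   3   5  |  -4   0   1 ]
R1 <- R1 - (-1/3)*R2:  [    1     0     0  |  -4/3   1/3     0 ]
R3 <- R3 - (3)*R2:  [  0   0   5  |   5  -3   1 ]
R3 <- (1/5)*R3:  [    0     0     1  |     1  -3/5   1/5 ]
Right block of [I | A^{-1}] is the inverse:
[ -4/3   1/3    0 ]
[   -3     1    0 ]
[    1  -3/5  1/5 ]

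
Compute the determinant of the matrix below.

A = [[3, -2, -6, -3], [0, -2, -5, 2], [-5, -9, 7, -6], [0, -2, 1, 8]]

Forward elimination:
R3 <- R3 - (-5/3)*R1:  [     0  -37/3     -3    -11 ]
R3 <- R3 - (37/6)*R2:  [     0      0  167/6  -70/3 ]
R4 <- R4 - (1)*R2:  [ 0  0  6  6 ]
R4 <- R4 - (36/167)*R3:  [        0         0         0  1842/167 ]
Upper-triangular form:
[ 3  -2     -6        -3 ]
[ 0  -2     -5         2 ]
[ 0   0  167/6     -70/3 ]
[ 0   0      0  1842/167 ]
det(A) = (-1)^0 * (3) * (-2) * (167/6) * (1842/167) = -1842  (0 row swaps -> sign +1)

det(A) = -1842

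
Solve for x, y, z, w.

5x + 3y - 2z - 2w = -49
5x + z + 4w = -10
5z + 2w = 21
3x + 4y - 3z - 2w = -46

Forward elimination on [A|b]:
R2 <- R2 - (1)*R1:  [  0  -3   3   6  39 ]
R4 <- R4 - (3/5)*R1:  [     0   11/5   -9/5   -4/5  -83/5 ]
R4 <- R4 - (-11/15)*R2:  [    0     0   2/5  18/5    12 ]
R4 <- R4 - (2/25)*R3:  [      0       0       0   86/25  258/25 ]
Row echelon form:
[ 5   3  -2     -2  |     -49 ]
[ 0  -3   3      6  |      39 ]
[ 0   0   5      2  |      21 ]
[ 0   0   0  86/25  |  258/25 ]
Back-substitution:
w = (258/25) / (86/25) = 3
z = (21 - (2)*(3)) / 5 = 3
y = (39 - (3)*(3) - (6)*(3)) / -3 = -4
x = (-49 - (3)*(-4) - (-2)*(3) - (-2)*(3)) / 5 = -5

(-5, -4, 3, 3)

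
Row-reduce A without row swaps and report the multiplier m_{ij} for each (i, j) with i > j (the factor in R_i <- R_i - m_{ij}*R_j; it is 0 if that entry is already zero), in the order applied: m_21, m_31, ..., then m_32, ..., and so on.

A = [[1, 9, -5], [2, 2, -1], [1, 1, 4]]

Forward elimination:
R2 <- R2 - (2)*R1:  [   0  -16    9 ]
R3 <- R3 - (1)*R1:  [  0  -8   9 ]
R3 <- R3 - (1/2)*R2:  [   0    0  9/2 ]
Multipliers (in order of application): m_{21} = 2, m_{31} = 1, m_{32} = 1/2

multipliers: 2, 1, 1/2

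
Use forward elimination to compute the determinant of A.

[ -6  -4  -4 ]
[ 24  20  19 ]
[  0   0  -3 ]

Forward elimination:
R2 <- R2 - (-4)*R1:  [ 0  4  3 ]
Upper-triangular form:
[ -6  -4  -4 ]
[  0   4   3 ]
[  0   0  -3 ]
det(A) = (-1)^0 * (-6) * (4) * (-3) = 72  (0 row swaps -> sign +1)

det(A) = 72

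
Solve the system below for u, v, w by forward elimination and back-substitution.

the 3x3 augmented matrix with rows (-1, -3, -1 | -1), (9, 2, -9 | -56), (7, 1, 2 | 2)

Forward elimination on [A|b]:
R2 <- R2 - (-9)*R1:  [   0  -25  -18  -65 ]
R3 <- R3 - (-7)*R1:  [   0  -20   -5   -5 ]
R3 <- R3 - (4/5)*R2:  [    0     0  47/5    47 ]
Row echelon form:
[ -1   -3    -1  |   -1 ]
[  0  -25   -18  |  -65 ]
[  0    0  47/5  |   47 ]
Back-substitution:
w = (47) / (47/5) = 5
v = (-65 - (-18)*(5)) / -25 = -1
u = (-1 - (-3)*(-1) - (-1)*(5)) / -1 = -1

(-1, -1, 5)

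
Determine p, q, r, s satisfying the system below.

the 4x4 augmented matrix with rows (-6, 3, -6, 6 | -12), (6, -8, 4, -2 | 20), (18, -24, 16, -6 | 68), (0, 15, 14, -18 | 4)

(-4, -4, 2, -2)

Forward elimination on [A|b]:
R2 <- R2 - (-1)*R1:  [  0  -5  -2   4   8 ]
R3 <- R3 - (-3)*R1:  [   0  -15   -2   12   32 ]
R3 <- R3 - (3)*R2:  [ 0  0  4  0  8 ]
R4 <- R4 - (-3)*R2:  [  0   0   8  -6  28 ]
R4 <- R4 - (2)*R3:  [  0   0   0  -6  12 ]
Row echelon form:
[ -6   3  -6   6  |  -12 ]
[  0  -5  -2   4  |    8 ]
[  0   0   4   0  |    8 ]
[  0   0   0  -6  |   12 ]
Back-substitution:
s = (12) / -6 = -2
r = (8) / 4 = 2
q = (8 - (-2)*(2) - (4)*(-2)) / -5 = -4
p = (-12 - (3)*(-4) - (-6)*(2) - (6)*(-2)) / -6 = -4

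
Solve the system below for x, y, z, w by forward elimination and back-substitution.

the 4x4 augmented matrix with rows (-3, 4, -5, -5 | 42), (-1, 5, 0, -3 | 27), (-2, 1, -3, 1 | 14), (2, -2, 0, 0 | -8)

(1, 5, -4, -1)

Forward elimination on [A|b]:
R2 <- R2 - (1/3)*R1:  [    0  11/3   5/3  -4/3    13 ]
R3 <- R3 - (2/3)*R1:  [    0  -5/3   1/3  13/3   -14 ]
R4 <- R4 - (-2/3)*R1:  [     0    2/3  -10/3  -10/3     20 ]
R3 <- R3 - (-5/11)*R2:  [      0       0   12/11   41/11  -89/11 ]
R4 <- R4 - (2/11)*R2:  [      0       0  -40/11  -34/11  194/11 ]
R4 <- R4 - (-10/3)*R3:  [     0      0      0   28/3  -28/3 ]
Row echelon form:
[ -3     4     -5     -5  |      42 ]
[  0  11/3    5/3   -4/3  |      13 ]
[  0     0  12/11  41/11  |  -89/11 ]
[  0     0      0   28/3  |   -28/3 ]
Back-substitution:
w = (-28/3) / (28/3) = -1
z = (-89/11 - (41/11)*(-1)) / (12/11) = -4
y = (13 - (5/3)*(-4) - (-4/3)*(-1)) / (11/3) = 5
x = (42 - (4)*(5) - (-5)*(-4) - (-5)*(-1)) / -3 = 1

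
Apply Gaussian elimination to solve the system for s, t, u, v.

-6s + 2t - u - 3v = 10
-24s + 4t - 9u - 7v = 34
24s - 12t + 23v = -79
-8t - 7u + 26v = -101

Forward elimination on [A|b]:
R2 <- R2 - (4)*R1:  [  0  -4  -5   5  -6 ]
R3 <- R3 - (-4)*R1:  [   0   -4   -4   11  -39 ]
R3 <- R3 - (1)*R2:  [   0    0    1    6  -33 ]
R4 <- R4 - (2)*R2:  [   0    0    3   16  -89 ]
R4 <- R4 - (3)*R3:  [  0   0   0  -2  10 ]
Row echelon form:
[ -6   2  -1  -3  |   10 ]
[  0  -4  -5   5  |   -6 ]
[  0   0   1   6  |  -33 ]
[  0   0   0  -2  |   10 ]
Back-substitution:
v = (10) / -2 = -5
u = (-33 - (6)*(-5)) / 1 = -3
t = (-6 - (-5)*(-3) - (5)*(-5)) / -4 = -1
s = (10 - (2)*(-1) - (-1)*(-3) - (-3)*(-5)) / -6 = 1

(1, -1, -3, -5)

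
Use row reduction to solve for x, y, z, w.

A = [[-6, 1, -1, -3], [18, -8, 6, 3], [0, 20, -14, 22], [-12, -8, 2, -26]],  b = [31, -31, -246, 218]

(-4, -4, 4, -5)

Forward elimination on [A|b]:
R2 <- R2 - (-3)*R1:  [  0  -5   3  -6  62 ]
R4 <- R4 - (2)*R1:  [   0  -10    4  -20  156 ]
R3 <- R3 - (-4)*R2:  [  0   0  -2  -2   2 ]
R4 <- R4 - (2)*R2:  [  0   0  -2  -8  32 ]
R4 <- R4 - (1)*R3:  [  0   0   0  -6  30 ]
Row echelon form:
[ -6   1  -1  -3  |  31 ]
[  0  -5   3  -6  |  62 ]
[  0   0  -2  -2  |   2 ]
[  0   0   0  -6  |  30 ]
Back-substitution:
w = (30) / -6 = -5
z = (2 - (-2)*(-5)) / -2 = 4
y = (62 - (3)*(4) - (-6)*(-5)) / -5 = -4
x = (31 - (1)*(-4) - (-1)*(4) - (-3)*(-5)) / -6 = -4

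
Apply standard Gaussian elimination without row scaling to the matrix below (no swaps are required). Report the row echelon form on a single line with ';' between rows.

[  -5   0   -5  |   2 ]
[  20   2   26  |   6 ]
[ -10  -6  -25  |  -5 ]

Forward elimination:
R2 <- R2 - (-4)*R1:  [  0   2   6  14 ]
R3 <- R3 - (2)*R1:  [   0   -6  -15   -9 ]
R3 <- R3 - (-3)*R2:  [  0   0   3  33 ]
Row echelon form:
[ -5  0  -5  |   2 ]
[  0  2   6  |  14 ]
[  0  0   3  |  33 ]

REF = [-5 0 -5 2; 0 2 6 14; 0 0 3 33]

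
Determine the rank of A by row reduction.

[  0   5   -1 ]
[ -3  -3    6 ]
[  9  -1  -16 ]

rank(A) = 2

Row reduction:
R1 <-> R2   (pivot in column 1 was zero)
[ -3  -3    6 ]
[  0   5   -1 ]
[  9  -1  -16 ]
R3 <- R3 - (-3)*R1:  [   0  -10    2 ]
R3 <- R3 - (-2)*R2:  [ 0  0  0 ]
Row echelon form:
[ -3  -3   6 ]
[  0   5  -1 ]
[  0   0   0 ]
Nonzero rows / pivot columns: 2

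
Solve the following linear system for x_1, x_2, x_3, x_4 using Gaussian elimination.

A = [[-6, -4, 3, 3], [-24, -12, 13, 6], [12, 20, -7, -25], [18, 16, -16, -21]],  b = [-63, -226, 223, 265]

Forward elimination on [A|b]:
R2 <- R2 - (4)*R1:  [  0   4   1  -6  26 ]
R3 <- R3 - (-2)*R1:  [   0   12   -1  -19   97 ]
R4 <- R4 - (-3)*R1:  [   0    4   -7  -12   76 ]
R3 <- R3 - (3)*R2:  [  0   0  -4  -1  19 ]
R4 <- R4 - (1)*R2:  [  0   0  -8  -6  50 ]
R4 <- R4 - (2)*R3:  [  0   0   0  -4  12 ]
Row echelon form:
[ -6  -4   3   3  |  -63 ]
[  0   4   1  -6  |   26 ]
[  0   0  -4  -1  |   19 ]
[  0   0   0  -4  |   12 ]
Back-substitution:
x_4 = (12) / -4 = -3
x_3 = (19 - (-1)*(-3)) / -4 = -4
x_2 = (26 - (1)*(-4) - (-6)*(-3)) / 4 = 3
x_1 = (-63 - (-4)*(3) - (3)*(-4) - (3)*(-3)) / -6 = 5

(5, 3, -4, -3)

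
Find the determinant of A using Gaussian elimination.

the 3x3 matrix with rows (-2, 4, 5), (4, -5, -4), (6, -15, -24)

det(A) = 18

Forward elimination:
R2 <- R2 - (-2)*R1:  [ 0  3  6 ]
R3 <- R3 - (-3)*R1:  [  0  -3  -9 ]
R3 <- R3 - (-1)*R2:  [  0   0  -3 ]
Upper-triangular form:
[ -2  4   5 ]
[  0  3   6 ]
[  0  0  -3 ]
det(A) = (-1)^0 * (-2) * (3) * (-3) = 18  (0 row swaps -> sign +1)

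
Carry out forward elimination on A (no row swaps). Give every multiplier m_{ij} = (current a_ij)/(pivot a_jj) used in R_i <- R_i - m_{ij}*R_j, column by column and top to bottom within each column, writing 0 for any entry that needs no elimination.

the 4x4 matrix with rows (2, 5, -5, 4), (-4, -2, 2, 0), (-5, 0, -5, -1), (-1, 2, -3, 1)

multipliers: -2, -5/2, -1/2, 25/16, 9/16, 1/5

Forward elimination:
R2 <- R2 - (-2)*R1:  [  0   8  -8   8 ]
R3 <- R3 - (-5/2)*R1:  [     0   25/2  -35/2      9 ]
R4 <- R4 - (-1/2)*R1:  [     0    9/2  -11/2      3 ]
R3 <- R3 - (25/16)*R2:  [    0     0    -5  -7/2 ]
R4 <- R4 - (9/16)*R2:  [    0     0    -1  -3/2 ]
R4 <- R4 - (1/5)*R3:  [    0     0     0  -4/5 ]
Multipliers (in order of application): m_{21} = -2, m_{31} = -5/2, m_{41} = -1/2, m_{32} = 25/16, m_{42} = 9/16, m_{43} = 1/5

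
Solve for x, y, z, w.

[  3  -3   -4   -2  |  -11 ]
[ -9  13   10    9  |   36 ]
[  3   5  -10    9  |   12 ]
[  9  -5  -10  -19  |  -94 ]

(4, -1, 4, 5)

Forward elimination on [A|b]:
R2 <- R2 - (-3)*R1:  [  0   4  -2   3   3 ]
R3 <- R3 - (1)*R1:  [  0   8  -6  11  23 ]
R4 <- R4 - (3)*R1:  [   0    4    2  -13  -61 ]
R3 <- R3 - (2)*R2:  [  0   0  -2   5  17 ]
R4 <- R4 - (1)*R2:  [   0    0    4  -16  -64 ]
R4 <- R4 - (-2)*R3:  [   0    0    0   -6  -30 ]
Row echelon form:
[ 3  -3  -4  -2  |  -11 ]
[ 0   4  -2   3  |    3 ]
[ 0   0  -2   5  |   17 ]
[ 0   0   0  -6  |  -30 ]
Back-substitution:
w = (-30) / -6 = 5
z = (17 - (5)*(5)) / -2 = 4
y = (3 - (-2)*(4) - (3)*(5)) / 4 = -1
x = (-11 - (-3)*(-1) - (-4)*(4) - (-2)*(5)) / 3 = 4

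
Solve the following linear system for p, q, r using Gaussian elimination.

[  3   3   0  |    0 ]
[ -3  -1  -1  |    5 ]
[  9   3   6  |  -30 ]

Forward elimination on [A|b]:
R2 <- R2 - (-1)*R1:  [  0   2  -1   5 ]
R3 <- R3 - (3)*R1:  [   0   -6    6  -30 ]
R3 <- R3 - (-3)*R2:  [   0    0    3  -15 ]
Row echelon form:
[ 3  3   0  |    0 ]
[ 0  2  -1  |    5 ]
[ 0  0   3  |  -15 ]
Back-substitution:
r = (-15) / 3 = -5
q = (5 - (-1)*(-5)) / 2 = 0
p = (0 - (3)*(0)) / 3 = 0

(0, 0, -5)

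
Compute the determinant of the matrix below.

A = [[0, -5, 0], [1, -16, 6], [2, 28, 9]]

det(A) = -15

Forward elimination:
R1 <-> R2   (pivot in column 1 was zero)
[ 1  -16  6 ]
[ 0   -5  0 ]
[ 2   28  9 ]
R3 <- R3 - (2)*R1:  [  0  60  -3 ]
R3 <- R3 - (-12)*R2:  [  0   0  -3 ]
Upper-triangular form:
[ 1  -16   6 ]
[ 0   -5   0 ]
[ 0    0  -3 ]
det(A) = (-1)^1 * (1) * (-5) * (-3) = -15  (1 row swap -> sign -1)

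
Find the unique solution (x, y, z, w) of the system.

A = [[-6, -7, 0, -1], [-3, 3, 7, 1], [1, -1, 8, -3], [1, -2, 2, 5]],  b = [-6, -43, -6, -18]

(4, -2, -3, -4)

Forward elimination on [A|b]:
R2 <- R2 - (1/2)*R1:  [    0  13/2     7   3/2   -40 ]
R3 <- R3 - (-1/6)*R1:  [     0  -13/6      8  -19/6     -7 ]
R4 <- R4 - (-1/6)*R1:  [     0  -19/6      2   29/6    -19 ]
R3 <- R3 - (-1/3)*R2:  [     0      0   31/3   -8/3  -61/3 ]
R4 <- R4 - (-19/39)*R2:  [        0         0    211/39    217/39  -1501/39 ]
R4 <- R4 - (211/403)*R3:  [          0           0           0    2805/403  -11220/403 ]
Row echelon form:
[ -6    -7     0        -1  |          -6 ]
[  0  13/2     7       3/2  |         -40 ]
[  0     0  31/3      -8/3  |       -61/3 ]
[  0     0     0  2805/403  |  -11220/403 ]
Back-substitution:
w = (-11220/403) / (2805/403) = -4
z = (-61/3 - (-8/3)*(-4)) / (31/3) = -3
y = (-40 - (7)*(-3) - (3/2)*(-4)) / (13/2) = -2
x = (-6 - (-7)*(-2) - (-1)*(-4)) / -6 = 4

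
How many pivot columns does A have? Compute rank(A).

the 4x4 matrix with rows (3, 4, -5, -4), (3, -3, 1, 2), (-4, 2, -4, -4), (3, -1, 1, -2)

Row reduction:
R2 <- R2 - (1)*R1:  [  0  -7   6   6 ]
R3 <- R3 - (-4/3)*R1:  [     0   22/3  -32/3  -28/3 ]
R4 <- R4 - (1)*R1:  [  0  -5   6   2 ]
R3 <- R3 - (-22/21)*R2:  [      0       0  -92/21  -64/21 ]
R4 <- R4 - (5/7)*R2:  [     0      0   12/7  -16/7 ]
R4 <- R4 - (-9/23)*R3:  [      0       0       0  -80/23 ]
Row echelon form:
[ 3   4      -5      -4 ]
[ 0  -7       6       6 ]
[ 0   0  -92/21  -64/21 ]
[ 0   0       0  -80/23 ]
Nonzero rows / pivot columns: 4

rank(A) = 4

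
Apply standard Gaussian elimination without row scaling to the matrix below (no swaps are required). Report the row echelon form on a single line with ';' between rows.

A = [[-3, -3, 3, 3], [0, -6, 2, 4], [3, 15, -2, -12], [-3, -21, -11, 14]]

REF = [-3 -3 3 3; 0 -6 2 4; 0 0 5 -1; 0 0 0 -5]

Forward elimination:
R3 <- R3 - (-1)*R1:  [  0  12   1  -9 ]
R4 <- R4 - (1)*R1:  [   0  -18  -14   11 ]
R3 <- R3 - (-2)*R2:  [  0   0   5  -1 ]
R4 <- R4 - (3)*R2:  [   0    0  -20   -1 ]
R4 <- R4 - (-4)*R3:  [  0   0   0  -5 ]
Row echelon form:
[ -3  -3  3   3 ]
[  0  -6  2   4 ]
[  0   0  5  -1 ]
[  0   0  0  -5 ]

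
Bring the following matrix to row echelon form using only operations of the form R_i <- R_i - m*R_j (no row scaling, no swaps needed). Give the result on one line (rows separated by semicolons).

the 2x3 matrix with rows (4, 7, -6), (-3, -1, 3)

Forward elimination:
R2 <- R2 - (-3/4)*R1:  [    0  17/4  -3/2 ]
Row echelon form:
[ 4     7    -6 ]
[ 0  17/4  -3/2 ]

REF = [4 7 -6; 0 17/4 -3/2]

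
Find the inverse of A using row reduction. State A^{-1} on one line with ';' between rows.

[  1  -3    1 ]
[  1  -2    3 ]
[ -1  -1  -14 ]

inverse = [-31/5 43/5 7/5; -11/5 13/5 2/5; 3/5 -4/5 -1/5]

Gauss-Jordan on [A | I]:
R2 <- R2 - (1)*R1:  [  0   1   2  |  -1   1   0 ]
R3 <- R3 - (-1)*R1:  [   0   -4  -13  |    1    0    1 ]
R1 <- R1 - (-3)*R2:  [  1   0   7  |  -2   3   0 ]
R3 <- R3 - (-4)*R2:  [  0   0  -5  |  -3   4   1 ]
R3 <- (1/-5)*R3:  [    0     0     1  |   3/5  -4/5  -1/5 ]
R1 <- R1 - (7)*R3:  [     1      0      0  |  -31/5   43/5    7/5 ]
R2 <- R2 - (2)*R3:  [     0      1      0  |  -11/5   13/5    2/5 ]
Right block of [I | A^{-1}] is the inverse:
[ -31/5  43/5   7/5 ]
[ -11/5  13/5   2/5 ]
[   3/5  -4/5  -1/5 ]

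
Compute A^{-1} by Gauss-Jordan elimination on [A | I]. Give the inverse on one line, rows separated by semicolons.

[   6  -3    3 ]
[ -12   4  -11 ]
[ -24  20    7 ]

inverse = [62/3 27/4 7/4; 29 19/2 5/2; -12 -4 -1]

Gauss-Jordan on [A | I]:
R1 <- (1/6)*R1:  [    1  -1/2   1/2  |   1/6     0     0 ]
R2 <- R2 - (-12)*R1:  [  0  -2  -5  |   2   1   0 ]
R3 <- R3 - (-24)*R1:  [  0   8  19  |   4   0   1 ]
R2 <- (1/-2)*R2:  [    0     1   5/2  |    -1  -1/2     0 ]
R1 <- R1 - (-1/2)*R2:  [    1     0   7/4  |  -1/3  -1/4     0 ]
R3 <- R3 - (8)*R2:  [  0   0  -1  |  12   4   1 ]
R3 <- (1/-1)*R3:  [   0    0    1  |  -12   -4   -1 ]
R1 <- R1 - (7/4)*R3:  [    1     0     0  |  62/3  27/4   7/4 ]
R2 <- R2 - (5/2)*R3:  [    0     1     0  |    29  19/2   5/2 ]
Right block of [I | A^{-1}] is the inverse:
[ 62/3  27/4  7/4 ]
[   29  19/2  5/2 ]
[  -12    -4   -1 ]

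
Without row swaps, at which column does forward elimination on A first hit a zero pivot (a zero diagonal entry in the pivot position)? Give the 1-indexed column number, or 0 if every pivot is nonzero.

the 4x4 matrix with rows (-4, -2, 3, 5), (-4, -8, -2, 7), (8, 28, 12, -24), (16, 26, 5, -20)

first zero-pivot column = 4

Naive forward elimination:
R2 <- R2 - (1)*R1:  [  0  -6  -5   2 ]
R3 <- R3 - (-2)*R1:  [   0   24   18  -14 ]
R4 <- R4 - (-4)*R1:  [  0  18  17   0 ]
R3 <- R3 - (-4)*R2:  [  0   0  -2  -6 ]
R4 <- R4 - (-3)*R2:  [ 0  0  2  6 ]
R4 <- R4 - (-1)*R3:  [ 0  0  0  0 ]
Matrix at this point:
[ -4  -2   3   5 ]
[  0  -6  -5   2 ]
[  0   0  -2  -6 ]
[  0   0   0   0 ]
Pivot entry (4,4) in the last row is zero and there are no rows below to swap with -> zero pivot in column 4 (A is singular).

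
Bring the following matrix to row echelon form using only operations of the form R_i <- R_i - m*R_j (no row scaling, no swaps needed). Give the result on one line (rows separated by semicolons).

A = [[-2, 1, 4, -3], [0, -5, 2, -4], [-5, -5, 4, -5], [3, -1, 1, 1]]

Forward elimination:
R3 <- R3 - (5/2)*R1:  [     0  -15/2     -6    5/2 ]
R4 <- R4 - (-3/2)*R1:  [    0   1/2     7  -7/2 ]
R3 <- R3 - (3/2)*R2:  [    0     0    -9  17/2 ]
R4 <- R4 - (-1/10)*R2:  [      0       0    36/5  -39/10 ]
R4 <- R4 - (-4/5)*R3:  [     0      0      0  29/10 ]
Row echelon form:
[ -2   1   4     -3 ]
[  0  -5   2     -4 ]
[  0   0  -9   17/2 ]
[  0   0   0  29/10 ]

REF = [-2 1 4 -3; 0 -5 2 -4; 0 0 -9 17/2; 0 0 0 29/10]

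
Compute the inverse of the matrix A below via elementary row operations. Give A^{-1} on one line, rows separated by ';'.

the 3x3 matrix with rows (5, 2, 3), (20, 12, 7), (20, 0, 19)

Gauss-Jordan on [A | I]:
R1 <- (1/5)*R1:  [   1  2/5  3/5  |  1/5    0    0 ]
R2 <- R2 - (20)*R1:  [  0   4  -5  |  -4   1   0 ]
R3 <- R3 - (20)*R1:  [  0  -8   7  |  -4   0   1 ]
R2 <- (1/4)*R2:  [    0     1  -5/4  |    -1   1/4     0 ]
R1 <- R1 - (2/5)*R2:  [     1      0  11/10  |    3/5  -1/10      0 ]
R3 <- R3 - (-8)*R2:  [   0    0   -3  |  -12    2    1 ]
R3 <- (1/-3)*R3:  [    0     0     1  |     4  -2/3  -1/3 ]
R1 <- R1 - (11/10)*R3:  [     1      0      0  |  -19/5  19/30  11/30 ]
R2 <- R2 - (-5/4)*R3:  [     0      1      0  |      4  -7/12  -5/12 ]
Right block of [I | A^{-1}] is the inverse:
[ -19/5  19/30  11/30 ]
[     4  -7/12  -5/12 ]
[     4   -2/3   -1/3 ]

inverse = [-19/5 19/30 11/30; 4 -7/12 -5/12; 4 -2/3 -1/3]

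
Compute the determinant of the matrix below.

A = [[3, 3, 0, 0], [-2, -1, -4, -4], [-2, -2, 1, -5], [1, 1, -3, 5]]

det(A) = -30

Forward elimination:
R2 <- R2 - (-2/3)*R1:  [  0   1  -4  -4 ]
R3 <- R3 - (-2/3)*R1:  [  0   0   1  -5 ]
R4 <- R4 - (1/3)*R1:  [  0   0  -3   5 ]
R4 <- R4 - (-3)*R3:  [   0    0    0  -10 ]
Upper-triangular form:
[ 3  3   0    0 ]
[ 0  1  -4   -4 ]
[ 0  0   1   -5 ]
[ 0  0   0  -10 ]
det(A) = (-1)^0 * (3) * (1) * (1) * (-10) = -30  (0 row swaps -> sign +1)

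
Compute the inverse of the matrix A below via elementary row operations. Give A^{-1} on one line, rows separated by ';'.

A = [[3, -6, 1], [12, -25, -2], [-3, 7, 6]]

Gauss-Jordan on [A | I]:
R1 <- (1/3)*R1:  [   1   -2  1/3  |  1/3    0    0 ]
R2 <- R2 - (12)*R1:  [  0  -1  -6  |  -4   1   0 ]
R3 <- R3 - (-3)*R1:  [ 0  1  7  |  1  0  1 ]
R2 <- (1/-1)*R2:  [  0   1   6  |   4  -1   0 ]
R1 <- R1 - (-2)*R2:  [    1     0  37/3  |  25/3    -2     0 ]
R3 <- R3 - (1)*R2:  [  0   0   1  |  -3   1   1 ]
R1 <- R1 - (37/3)*R3:  [     1      0      0  |  136/3  -43/3  -37/3 ]
R2 <- R2 - (6)*R3:  [  0   1   0  |  22  -7  -6 ]
Right block of [I | A^{-1}] is the inverse:
[ 136/3  -43/3  -37/3 ]
[    22     -7     -6 ]
[    -3      1      1 ]

inverse = [136/3 -43/3 -37/3; 22 -7 -6; -3 1 1]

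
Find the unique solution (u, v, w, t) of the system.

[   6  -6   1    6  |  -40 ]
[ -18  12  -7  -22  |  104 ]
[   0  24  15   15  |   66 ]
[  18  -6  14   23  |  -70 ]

(1, 4, 2, -4)

Forward elimination on [A|b]:
R2 <- R2 - (-3)*R1:  [   0   -6   -4   -4  -16 ]
R4 <- R4 - (3)*R1:  [  0  12  11   5  50 ]
R3 <- R3 - (-4)*R2:  [  0   0  -1  -1   2 ]
R4 <- R4 - (-2)*R2:  [  0   0   3  -3  18 ]
R4 <- R4 - (-3)*R3:  [  0   0   0  -6  24 ]
Row echelon form:
[ 6  -6   1   6  |  -40 ]
[ 0  -6  -4  -4  |  -16 ]
[ 0   0  -1  -1  |    2 ]
[ 0   0   0  -6  |   24 ]
Back-substitution:
t = (24) / -6 = -4
w = (2 - (-1)*(-4)) / -1 = 2
v = (-16 - (-4)*(2) - (-4)*(-4)) / -6 = 4
u = (-40 - (-6)*(4) - (1)*(2) - (6)*(-4)) / 6 = 1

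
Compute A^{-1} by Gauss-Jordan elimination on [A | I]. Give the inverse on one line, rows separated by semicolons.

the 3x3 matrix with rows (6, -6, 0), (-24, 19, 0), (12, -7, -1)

inverse = [-19/30 -1/5 0; -4/5 -1/5 0; -2 -1 -1]

Gauss-Jordan on [A | I]:
R1 <- (1/6)*R1:  [   1   -1    0  |  1/6    0    0 ]
R2 <- R2 - (-24)*R1:  [  0  -5   0  |   4   1   0 ]
R3 <- R3 - (12)*R1:  [  0   5  -1  |  -2   0   1 ]
R2 <- (1/-5)*R2:  [    0     1     0  |  -4/5  -1/5     0 ]
R1 <- R1 - (-1)*R2:  [      1       0       0  |  -19/30    -1/5       0 ]
R3 <- R3 - (5)*R2:  [  0   0  -1  |   2   1   1 ]
R3 <- (1/-1)*R3:  [  0   0   1  |  -2  -1  -1 ]
Right block of [I | A^{-1}] is the inverse:
[ -19/30  -1/5   0 ]
[   -4/5  -1/5   0 ]
[     -2    -1  -1 ]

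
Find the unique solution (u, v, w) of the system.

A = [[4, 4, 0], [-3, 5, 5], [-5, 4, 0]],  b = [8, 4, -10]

(2, 0, 2)

Forward elimination on [A|b]:
R2 <- R2 - (-3/4)*R1:  [  0   8   5  10 ]
R3 <- R3 - (-5/4)*R1:  [ 0  9  0  0 ]
R3 <- R3 - (9/8)*R2:  [     0      0  -45/8  -45/4 ]
Row echelon form:
[ 4  4      0  |      8 ]
[ 0  8      5  |     10 ]
[ 0  0  -45/8  |  -45/4 ]
Back-substitution:
w = (-45/4) / (-45/8) = 2
v = (10 - (5)*(2)) / 8 = 0
u = (8 - (4)*(0)) / 4 = 2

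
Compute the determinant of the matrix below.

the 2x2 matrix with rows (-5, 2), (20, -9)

det(A) = 5

Forward elimination:
R2 <- R2 - (-4)*R1:  [  0  -1 ]
Upper-triangular form:
[ -5   2 ]
[  0  -1 ]
det(A) = (-1)^0 * (-5) * (-1) = 5  (0 row swaps -> sign +1)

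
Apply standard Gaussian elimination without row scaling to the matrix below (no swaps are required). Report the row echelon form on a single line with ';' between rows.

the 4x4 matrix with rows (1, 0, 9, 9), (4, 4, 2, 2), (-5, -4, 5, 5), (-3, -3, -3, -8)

Forward elimination:
R2 <- R2 - (4)*R1:  [   0    4  -34  -34 ]
R3 <- R3 - (-5)*R1:  [  0  -4  50  50 ]
R4 <- R4 - (-3)*R1:  [  0  -3  24  19 ]
R3 <- R3 - (-1)*R2:  [  0   0  16  16 ]
R4 <- R4 - (-3/4)*R2:  [     0      0   -3/2  -13/2 ]
R4 <- R4 - (-3/32)*R3:  [  0   0   0  -5 ]
Row echelon form:
[ 1  0    9    9 ]
[ 0  4  -34  -34 ]
[ 0  0   16   16 ]
[ 0  0    0   -5 ]

REF = [1 0 9 9; 0 4 -34 -34; 0 0 16 16; 0 0 0 -5]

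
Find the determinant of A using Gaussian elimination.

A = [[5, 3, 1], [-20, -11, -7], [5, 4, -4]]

Forward elimination:
R2 <- R2 - (-4)*R1:  [  0   1  -3 ]
R3 <- R3 - (1)*R1:  [  0   1  -5 ]
R3 <- R3 - (1)*R2:  [  0   0  -2 ]
Upper-triangular form:
[ 5  3   1 ]
[ 0  1  -3 ]
[ 0  0  -2 ]
det(A) = (-1)^0 * (5) * (1) * (-2) = -10  (0 row swaps -> sign +1)

det(A) = -10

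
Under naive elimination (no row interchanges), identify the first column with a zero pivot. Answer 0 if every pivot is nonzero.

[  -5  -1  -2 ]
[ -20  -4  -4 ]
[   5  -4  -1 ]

Naive forward elimination:
R2 <- R2 - (4)*R1:  [ 0  0  4 ]
R3 <- R3 - (-1)*R1:  [  0  -5  -3 ]
Matrix at this point:
[ -5  -1  -2 ]
[  0   0   4 ]
[  0  -5  -3 ]
Pivot entry (2,2) is zero but row 3 has -5 in column 2 -> naive elimination stops; a row interchange (e.g. R2 <-> R3) would be required here.

first zero-pivot column = 2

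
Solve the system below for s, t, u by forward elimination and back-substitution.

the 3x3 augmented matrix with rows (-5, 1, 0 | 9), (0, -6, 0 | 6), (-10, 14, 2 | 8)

Forward elimination on [A|b]:
R3 <- R3 - (2)*R1:  [   0   12    2  -10 ]
R3 <- R3 - (-2)*R2:  [ 0  0  2  2 ]
Row echelon form:
[ -5   1  0  |  9 ]
[  0  -6  0  |  6 ]
[  0   0  2  |  2 ]
Back-substitution:
u = (2) / 2 = 1
t = (6) / -6 = -1
s = (9 - (1)*(-1)) / -5 = -2

(-2, -1, 1)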